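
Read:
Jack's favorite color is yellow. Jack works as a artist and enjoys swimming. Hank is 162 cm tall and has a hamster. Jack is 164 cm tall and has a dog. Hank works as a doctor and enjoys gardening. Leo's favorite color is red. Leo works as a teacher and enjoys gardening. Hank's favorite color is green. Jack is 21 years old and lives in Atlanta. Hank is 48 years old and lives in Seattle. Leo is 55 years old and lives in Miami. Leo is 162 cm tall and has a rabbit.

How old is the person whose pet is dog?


Person with pet=dog is Jack, age 21

21


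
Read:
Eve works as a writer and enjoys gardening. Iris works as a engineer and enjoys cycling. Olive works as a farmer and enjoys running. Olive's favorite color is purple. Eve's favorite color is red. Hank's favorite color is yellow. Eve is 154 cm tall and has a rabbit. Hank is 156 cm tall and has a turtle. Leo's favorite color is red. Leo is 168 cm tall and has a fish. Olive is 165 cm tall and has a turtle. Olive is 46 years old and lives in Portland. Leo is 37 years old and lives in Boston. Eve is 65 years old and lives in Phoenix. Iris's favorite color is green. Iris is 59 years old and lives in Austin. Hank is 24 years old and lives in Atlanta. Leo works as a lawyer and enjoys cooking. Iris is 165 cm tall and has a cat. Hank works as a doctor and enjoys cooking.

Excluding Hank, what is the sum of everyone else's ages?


Sum (excluding Hank): 207

207


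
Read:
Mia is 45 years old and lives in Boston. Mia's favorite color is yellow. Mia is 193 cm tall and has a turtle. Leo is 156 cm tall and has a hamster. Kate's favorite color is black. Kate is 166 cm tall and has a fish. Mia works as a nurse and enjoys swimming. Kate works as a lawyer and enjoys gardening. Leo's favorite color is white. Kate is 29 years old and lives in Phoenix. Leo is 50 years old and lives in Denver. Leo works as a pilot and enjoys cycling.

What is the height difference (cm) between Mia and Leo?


|193 - 156| = 37

37


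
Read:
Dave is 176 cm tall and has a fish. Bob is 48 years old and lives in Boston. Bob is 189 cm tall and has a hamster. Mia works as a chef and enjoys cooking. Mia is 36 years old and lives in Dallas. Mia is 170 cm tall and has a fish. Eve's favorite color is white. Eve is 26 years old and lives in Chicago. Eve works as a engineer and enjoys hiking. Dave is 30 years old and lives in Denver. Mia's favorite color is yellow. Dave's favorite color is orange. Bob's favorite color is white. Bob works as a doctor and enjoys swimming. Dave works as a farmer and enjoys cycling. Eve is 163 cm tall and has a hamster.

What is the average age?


Sum=140, n=4, avg=35

35


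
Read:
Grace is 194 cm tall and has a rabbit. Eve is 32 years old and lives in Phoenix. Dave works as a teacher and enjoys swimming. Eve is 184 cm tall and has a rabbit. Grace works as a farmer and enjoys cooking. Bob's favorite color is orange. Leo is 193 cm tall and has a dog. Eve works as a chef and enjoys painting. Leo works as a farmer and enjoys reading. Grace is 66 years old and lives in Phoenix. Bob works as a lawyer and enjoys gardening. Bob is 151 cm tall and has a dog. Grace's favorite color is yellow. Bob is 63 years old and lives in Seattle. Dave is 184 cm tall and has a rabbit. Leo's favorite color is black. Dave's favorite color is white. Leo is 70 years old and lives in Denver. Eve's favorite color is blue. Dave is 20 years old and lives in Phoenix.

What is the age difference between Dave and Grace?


|20 - 66| = 46

46


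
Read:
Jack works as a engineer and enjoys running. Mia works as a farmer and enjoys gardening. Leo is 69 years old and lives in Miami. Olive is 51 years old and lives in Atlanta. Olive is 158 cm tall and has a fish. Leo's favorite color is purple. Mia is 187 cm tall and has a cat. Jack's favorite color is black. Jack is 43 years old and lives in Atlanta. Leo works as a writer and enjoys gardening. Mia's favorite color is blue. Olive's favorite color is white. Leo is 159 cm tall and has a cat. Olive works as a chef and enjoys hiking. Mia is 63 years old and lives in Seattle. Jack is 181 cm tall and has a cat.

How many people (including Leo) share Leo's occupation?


Leo is a writer. Count = 1

1


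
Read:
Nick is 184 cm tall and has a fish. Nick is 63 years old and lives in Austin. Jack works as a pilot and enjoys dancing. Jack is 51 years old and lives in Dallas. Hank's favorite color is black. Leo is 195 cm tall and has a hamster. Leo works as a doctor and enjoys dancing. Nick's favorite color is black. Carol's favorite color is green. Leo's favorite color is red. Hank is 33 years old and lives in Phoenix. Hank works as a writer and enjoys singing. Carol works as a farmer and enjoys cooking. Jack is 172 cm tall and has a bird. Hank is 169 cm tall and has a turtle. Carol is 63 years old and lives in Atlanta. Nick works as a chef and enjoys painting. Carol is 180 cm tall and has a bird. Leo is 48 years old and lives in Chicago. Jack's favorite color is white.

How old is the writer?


The writer is Hank, age 33

33


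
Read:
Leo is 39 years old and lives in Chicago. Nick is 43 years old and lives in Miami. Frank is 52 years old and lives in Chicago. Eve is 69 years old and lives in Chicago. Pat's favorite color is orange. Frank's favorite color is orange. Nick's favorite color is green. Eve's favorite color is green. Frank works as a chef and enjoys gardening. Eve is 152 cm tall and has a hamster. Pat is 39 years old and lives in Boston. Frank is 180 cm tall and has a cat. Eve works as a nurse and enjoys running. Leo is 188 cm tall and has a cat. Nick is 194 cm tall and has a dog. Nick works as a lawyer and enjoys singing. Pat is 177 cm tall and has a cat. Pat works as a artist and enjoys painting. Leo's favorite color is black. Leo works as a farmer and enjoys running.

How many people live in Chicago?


Count in Chicago: 3

3


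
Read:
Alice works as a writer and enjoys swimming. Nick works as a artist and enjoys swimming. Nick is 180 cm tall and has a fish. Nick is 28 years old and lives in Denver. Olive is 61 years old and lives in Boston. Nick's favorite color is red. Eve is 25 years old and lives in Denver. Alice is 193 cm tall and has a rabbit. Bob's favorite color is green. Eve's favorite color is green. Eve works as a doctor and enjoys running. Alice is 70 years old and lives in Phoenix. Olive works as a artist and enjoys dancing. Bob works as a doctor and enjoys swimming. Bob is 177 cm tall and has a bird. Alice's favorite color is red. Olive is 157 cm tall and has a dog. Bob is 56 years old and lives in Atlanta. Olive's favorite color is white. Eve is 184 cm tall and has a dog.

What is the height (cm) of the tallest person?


Tallest: Alice at 193 cm

193


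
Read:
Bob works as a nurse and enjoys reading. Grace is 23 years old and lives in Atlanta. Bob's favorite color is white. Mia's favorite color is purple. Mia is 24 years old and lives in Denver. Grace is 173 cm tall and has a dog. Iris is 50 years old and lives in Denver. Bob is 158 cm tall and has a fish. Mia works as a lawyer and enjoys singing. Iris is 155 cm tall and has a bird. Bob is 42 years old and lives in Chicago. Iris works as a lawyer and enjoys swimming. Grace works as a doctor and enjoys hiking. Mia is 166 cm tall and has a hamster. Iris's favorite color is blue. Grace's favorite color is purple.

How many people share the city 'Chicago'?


Count: 1

1


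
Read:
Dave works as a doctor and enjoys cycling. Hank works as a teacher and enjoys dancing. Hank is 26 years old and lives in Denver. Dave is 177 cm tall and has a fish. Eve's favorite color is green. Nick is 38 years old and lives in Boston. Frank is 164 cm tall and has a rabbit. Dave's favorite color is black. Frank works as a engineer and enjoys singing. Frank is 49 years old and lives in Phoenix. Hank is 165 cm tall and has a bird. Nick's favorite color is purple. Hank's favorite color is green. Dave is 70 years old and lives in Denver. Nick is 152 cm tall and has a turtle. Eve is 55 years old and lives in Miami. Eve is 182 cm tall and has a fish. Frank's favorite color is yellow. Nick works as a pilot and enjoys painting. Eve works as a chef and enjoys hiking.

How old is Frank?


Frank is 49 years old

49


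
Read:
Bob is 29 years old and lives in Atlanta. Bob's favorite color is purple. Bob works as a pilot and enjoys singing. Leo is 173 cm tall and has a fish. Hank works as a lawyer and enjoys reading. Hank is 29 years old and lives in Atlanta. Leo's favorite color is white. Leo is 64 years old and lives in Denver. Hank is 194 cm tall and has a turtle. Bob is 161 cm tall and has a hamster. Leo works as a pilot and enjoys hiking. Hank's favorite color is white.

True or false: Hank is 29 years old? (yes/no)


Hank is actually 29. yes

yes


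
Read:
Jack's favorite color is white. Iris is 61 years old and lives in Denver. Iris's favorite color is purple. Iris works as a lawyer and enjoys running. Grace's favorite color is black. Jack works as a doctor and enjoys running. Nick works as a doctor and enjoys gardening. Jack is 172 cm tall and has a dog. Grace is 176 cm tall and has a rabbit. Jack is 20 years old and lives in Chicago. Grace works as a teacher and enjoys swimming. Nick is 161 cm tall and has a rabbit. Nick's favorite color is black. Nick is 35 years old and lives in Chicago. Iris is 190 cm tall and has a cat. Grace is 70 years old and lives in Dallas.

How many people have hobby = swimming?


Count: 1

1


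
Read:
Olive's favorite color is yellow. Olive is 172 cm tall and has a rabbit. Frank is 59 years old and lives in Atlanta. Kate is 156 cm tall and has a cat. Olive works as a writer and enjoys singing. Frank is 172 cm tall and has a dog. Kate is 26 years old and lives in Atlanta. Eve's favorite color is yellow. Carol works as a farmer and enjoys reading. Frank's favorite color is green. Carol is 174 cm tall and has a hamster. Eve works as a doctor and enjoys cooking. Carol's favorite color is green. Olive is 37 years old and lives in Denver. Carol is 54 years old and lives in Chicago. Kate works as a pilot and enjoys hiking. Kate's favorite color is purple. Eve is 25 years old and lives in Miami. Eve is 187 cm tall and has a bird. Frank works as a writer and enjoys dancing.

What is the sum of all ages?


54+25+59+37+26 = 201

201


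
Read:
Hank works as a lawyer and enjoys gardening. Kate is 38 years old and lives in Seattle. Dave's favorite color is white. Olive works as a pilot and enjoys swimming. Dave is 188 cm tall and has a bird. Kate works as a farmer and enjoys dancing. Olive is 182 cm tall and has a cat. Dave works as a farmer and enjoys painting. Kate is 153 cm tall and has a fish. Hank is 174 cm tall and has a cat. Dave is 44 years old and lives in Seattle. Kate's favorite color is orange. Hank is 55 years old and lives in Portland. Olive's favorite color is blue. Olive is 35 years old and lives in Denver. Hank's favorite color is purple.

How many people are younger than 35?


Filter: 0

0


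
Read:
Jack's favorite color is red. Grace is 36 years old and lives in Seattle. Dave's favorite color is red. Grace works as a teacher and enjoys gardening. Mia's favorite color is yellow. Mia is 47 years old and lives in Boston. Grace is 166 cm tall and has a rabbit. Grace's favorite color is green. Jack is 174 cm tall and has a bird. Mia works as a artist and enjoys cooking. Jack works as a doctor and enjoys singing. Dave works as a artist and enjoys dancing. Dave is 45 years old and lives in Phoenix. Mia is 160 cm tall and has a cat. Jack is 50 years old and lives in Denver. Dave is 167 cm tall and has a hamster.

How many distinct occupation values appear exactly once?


Unique occupation values: 2

2


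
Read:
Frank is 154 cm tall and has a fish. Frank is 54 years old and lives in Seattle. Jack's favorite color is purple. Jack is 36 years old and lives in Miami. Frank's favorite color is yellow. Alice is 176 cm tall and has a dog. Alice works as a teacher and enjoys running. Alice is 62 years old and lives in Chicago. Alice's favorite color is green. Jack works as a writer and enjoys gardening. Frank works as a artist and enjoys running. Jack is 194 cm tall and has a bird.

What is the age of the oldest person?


Oldest: Alice at 62

62


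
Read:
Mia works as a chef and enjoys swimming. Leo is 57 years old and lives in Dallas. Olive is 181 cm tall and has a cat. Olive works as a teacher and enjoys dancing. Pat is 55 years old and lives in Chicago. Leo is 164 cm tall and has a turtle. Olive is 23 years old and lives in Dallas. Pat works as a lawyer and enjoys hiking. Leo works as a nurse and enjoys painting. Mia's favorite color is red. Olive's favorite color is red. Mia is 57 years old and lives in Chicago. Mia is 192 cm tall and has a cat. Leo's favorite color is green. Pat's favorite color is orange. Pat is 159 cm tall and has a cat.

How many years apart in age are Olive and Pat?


23 vs 55, diff = 32

32


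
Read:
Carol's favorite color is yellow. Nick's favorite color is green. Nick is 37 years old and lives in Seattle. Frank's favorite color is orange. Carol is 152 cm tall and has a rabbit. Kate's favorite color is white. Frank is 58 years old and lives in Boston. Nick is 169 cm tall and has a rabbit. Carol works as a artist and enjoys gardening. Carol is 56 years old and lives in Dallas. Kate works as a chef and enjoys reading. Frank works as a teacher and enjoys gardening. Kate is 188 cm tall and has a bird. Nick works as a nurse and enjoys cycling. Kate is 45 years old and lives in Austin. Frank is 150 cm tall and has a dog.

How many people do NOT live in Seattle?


Not in Seattle: 3

3


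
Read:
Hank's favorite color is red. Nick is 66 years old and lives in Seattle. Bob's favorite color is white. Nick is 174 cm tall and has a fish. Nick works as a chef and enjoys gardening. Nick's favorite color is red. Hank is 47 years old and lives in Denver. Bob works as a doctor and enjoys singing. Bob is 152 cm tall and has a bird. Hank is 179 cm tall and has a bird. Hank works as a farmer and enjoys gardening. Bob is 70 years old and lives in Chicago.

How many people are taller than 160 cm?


Taller than 160: 2

2


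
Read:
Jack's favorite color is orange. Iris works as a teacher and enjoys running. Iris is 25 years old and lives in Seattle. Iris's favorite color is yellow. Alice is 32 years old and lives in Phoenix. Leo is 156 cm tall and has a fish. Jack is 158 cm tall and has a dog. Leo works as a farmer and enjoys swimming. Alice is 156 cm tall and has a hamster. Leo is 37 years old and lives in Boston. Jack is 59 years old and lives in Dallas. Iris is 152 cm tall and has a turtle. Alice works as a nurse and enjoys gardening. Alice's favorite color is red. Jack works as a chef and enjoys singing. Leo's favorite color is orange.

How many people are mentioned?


People: Iris, Jack, Alice, Leo. Count = 4

4


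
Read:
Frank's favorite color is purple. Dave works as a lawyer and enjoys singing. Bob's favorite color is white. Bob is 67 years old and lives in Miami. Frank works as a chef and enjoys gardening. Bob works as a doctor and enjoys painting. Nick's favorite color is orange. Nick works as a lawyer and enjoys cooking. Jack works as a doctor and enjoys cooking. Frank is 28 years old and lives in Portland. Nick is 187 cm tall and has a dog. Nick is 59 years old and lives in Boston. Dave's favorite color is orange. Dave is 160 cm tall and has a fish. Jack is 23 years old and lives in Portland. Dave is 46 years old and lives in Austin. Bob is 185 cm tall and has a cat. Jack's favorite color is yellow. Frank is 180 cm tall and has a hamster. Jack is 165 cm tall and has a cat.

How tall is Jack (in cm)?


Jack is 165 cm tall

165


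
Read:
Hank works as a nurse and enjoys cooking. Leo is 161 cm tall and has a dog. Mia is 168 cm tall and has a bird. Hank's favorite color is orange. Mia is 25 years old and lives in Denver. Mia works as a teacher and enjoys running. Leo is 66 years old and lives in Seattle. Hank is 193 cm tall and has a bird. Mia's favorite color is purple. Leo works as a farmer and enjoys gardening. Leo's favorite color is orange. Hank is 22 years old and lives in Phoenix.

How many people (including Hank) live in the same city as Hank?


Hank lives in Phoenix. Count = 1

1


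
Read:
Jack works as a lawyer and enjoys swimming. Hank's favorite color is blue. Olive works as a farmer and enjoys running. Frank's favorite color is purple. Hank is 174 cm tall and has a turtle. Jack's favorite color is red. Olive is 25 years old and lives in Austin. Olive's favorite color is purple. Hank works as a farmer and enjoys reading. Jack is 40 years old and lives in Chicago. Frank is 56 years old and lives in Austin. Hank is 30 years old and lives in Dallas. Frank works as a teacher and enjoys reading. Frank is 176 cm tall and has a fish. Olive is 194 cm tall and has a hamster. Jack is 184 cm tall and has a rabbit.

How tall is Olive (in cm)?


Olive is 194 cm tall

194


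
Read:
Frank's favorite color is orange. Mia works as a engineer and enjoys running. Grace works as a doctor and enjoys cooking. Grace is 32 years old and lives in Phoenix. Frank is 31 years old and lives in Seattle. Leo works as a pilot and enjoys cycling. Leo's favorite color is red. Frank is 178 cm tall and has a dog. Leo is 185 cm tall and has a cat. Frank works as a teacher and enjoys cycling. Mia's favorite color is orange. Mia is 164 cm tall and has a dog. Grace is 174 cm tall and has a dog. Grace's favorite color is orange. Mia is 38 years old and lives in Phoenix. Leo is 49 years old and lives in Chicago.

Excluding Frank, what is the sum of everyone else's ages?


Sum (excluding Frank): 119

119


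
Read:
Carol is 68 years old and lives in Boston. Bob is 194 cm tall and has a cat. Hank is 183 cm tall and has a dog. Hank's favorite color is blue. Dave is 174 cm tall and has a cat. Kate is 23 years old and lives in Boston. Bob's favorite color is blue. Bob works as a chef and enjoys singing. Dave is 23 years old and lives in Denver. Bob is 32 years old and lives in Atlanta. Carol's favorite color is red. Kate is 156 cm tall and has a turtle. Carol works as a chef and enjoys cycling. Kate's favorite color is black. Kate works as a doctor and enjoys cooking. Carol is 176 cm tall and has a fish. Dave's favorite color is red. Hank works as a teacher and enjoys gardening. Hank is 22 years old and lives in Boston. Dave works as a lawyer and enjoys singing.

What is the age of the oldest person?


Oldest: Carol at 68

68


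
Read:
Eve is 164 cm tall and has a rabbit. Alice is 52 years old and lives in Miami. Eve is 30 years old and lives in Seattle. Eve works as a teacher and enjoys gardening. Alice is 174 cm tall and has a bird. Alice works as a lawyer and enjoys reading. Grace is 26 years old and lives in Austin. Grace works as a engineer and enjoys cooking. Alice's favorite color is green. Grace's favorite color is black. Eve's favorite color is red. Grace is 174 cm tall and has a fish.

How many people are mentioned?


People: Alice, Grace, Eve. Count = 3

3


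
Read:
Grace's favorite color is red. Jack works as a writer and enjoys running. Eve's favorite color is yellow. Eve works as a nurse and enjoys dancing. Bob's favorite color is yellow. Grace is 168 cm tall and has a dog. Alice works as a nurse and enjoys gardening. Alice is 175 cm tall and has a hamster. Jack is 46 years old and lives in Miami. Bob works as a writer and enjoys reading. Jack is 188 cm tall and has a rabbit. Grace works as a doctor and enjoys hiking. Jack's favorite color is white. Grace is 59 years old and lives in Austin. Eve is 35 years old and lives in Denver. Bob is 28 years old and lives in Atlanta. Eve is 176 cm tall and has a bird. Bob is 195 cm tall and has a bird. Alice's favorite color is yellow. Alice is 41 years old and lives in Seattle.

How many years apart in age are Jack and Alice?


46 vs 41, diff = 5

5


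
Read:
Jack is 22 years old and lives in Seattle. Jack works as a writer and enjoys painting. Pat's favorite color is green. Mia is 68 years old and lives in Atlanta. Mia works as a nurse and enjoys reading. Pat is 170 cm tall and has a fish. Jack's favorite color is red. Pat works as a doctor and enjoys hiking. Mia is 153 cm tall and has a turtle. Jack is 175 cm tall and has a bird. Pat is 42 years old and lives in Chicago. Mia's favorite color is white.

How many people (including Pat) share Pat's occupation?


Pat is a doctor. Count = 1

1


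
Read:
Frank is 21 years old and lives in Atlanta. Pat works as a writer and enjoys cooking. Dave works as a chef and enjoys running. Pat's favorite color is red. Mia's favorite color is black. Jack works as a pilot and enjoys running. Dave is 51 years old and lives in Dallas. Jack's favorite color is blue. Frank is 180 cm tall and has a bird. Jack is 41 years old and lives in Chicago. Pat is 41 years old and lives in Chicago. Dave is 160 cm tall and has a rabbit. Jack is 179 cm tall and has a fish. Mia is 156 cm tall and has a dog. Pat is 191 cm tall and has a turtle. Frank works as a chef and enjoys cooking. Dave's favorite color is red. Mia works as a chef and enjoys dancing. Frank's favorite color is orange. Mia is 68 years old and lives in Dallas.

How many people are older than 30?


Filter: 4

4


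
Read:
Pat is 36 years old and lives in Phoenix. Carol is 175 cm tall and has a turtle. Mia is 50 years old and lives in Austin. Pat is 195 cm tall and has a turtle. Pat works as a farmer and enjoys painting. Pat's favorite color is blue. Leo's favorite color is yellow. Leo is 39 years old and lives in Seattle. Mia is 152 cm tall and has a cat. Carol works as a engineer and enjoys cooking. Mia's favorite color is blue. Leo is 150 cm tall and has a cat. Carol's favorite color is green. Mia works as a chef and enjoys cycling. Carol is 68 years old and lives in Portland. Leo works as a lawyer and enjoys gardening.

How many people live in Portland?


Count in Portland: 1

1


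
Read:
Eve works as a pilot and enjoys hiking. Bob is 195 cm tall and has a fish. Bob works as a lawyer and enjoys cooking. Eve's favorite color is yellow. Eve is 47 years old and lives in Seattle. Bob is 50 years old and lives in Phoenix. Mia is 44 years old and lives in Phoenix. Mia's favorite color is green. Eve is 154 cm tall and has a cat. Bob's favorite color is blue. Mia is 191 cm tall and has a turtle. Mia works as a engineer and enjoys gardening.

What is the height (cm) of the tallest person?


Tallest: Bob at 195 cm

195


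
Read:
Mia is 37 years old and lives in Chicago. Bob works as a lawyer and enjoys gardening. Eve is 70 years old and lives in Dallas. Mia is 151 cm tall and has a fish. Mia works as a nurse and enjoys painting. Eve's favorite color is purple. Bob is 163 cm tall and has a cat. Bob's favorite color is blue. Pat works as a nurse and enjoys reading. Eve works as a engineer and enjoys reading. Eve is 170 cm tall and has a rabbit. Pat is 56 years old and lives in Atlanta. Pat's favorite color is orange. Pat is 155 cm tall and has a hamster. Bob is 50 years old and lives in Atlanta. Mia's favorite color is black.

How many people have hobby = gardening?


Count: 1

1


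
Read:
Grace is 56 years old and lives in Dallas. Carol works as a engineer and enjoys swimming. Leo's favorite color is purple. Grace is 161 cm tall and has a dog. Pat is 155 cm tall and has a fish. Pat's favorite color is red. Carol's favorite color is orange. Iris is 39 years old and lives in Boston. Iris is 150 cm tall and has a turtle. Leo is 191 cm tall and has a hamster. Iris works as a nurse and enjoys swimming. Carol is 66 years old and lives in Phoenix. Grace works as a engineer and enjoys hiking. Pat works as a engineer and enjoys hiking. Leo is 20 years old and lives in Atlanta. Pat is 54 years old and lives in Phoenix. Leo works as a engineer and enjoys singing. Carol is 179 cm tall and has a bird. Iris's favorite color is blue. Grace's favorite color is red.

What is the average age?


Sum=235, n=5, avg=47

47


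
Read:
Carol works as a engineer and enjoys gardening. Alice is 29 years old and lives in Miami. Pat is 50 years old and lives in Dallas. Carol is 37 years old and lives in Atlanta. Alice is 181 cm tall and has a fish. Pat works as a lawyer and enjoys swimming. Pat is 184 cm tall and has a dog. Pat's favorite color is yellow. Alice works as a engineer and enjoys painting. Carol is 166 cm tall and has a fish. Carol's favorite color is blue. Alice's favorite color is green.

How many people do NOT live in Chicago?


Not in Chicago: 3

3


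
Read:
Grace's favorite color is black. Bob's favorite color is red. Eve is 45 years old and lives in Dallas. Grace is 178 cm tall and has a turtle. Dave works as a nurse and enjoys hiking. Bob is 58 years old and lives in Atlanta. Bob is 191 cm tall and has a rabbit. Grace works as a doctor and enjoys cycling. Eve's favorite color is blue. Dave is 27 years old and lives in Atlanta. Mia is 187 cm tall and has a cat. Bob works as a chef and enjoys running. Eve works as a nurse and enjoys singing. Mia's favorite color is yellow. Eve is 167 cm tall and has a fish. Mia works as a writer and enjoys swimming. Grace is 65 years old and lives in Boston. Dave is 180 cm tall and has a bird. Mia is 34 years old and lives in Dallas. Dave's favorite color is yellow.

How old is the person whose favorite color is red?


Person with favorite color=red is Bob, age 58

58


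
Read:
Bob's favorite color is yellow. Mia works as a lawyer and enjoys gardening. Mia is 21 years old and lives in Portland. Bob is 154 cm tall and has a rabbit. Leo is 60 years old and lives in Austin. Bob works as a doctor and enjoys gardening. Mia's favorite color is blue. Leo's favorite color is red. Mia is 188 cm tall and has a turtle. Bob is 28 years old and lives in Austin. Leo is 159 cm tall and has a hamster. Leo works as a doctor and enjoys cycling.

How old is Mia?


Mia is 21 years old

21


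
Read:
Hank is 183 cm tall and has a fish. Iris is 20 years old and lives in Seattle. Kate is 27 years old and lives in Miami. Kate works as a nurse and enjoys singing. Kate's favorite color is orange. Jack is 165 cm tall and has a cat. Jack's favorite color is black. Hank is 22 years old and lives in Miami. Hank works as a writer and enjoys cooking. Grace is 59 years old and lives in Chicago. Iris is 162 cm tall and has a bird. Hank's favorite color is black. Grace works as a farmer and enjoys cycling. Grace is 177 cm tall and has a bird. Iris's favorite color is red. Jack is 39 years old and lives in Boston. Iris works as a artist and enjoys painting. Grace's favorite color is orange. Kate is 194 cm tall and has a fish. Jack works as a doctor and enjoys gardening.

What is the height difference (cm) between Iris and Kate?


|162 - 194| = 32

32


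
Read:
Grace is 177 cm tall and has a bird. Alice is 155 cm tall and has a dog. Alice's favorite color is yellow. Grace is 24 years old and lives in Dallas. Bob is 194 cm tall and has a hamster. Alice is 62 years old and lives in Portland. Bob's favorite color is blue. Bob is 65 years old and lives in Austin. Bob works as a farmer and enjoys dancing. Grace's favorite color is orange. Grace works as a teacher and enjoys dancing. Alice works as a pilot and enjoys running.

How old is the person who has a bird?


Person with bird is Grace, age 24

24


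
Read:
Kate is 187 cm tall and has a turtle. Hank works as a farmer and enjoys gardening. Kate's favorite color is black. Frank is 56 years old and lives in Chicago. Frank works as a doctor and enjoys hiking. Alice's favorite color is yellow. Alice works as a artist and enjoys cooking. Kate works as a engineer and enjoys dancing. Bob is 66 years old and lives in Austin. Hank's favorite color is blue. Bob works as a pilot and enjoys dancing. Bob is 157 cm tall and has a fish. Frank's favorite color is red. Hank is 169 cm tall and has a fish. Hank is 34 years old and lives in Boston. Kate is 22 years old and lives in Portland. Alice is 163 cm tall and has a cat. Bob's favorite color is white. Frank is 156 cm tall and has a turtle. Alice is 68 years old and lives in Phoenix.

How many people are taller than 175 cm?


Taller than 175: 1

1


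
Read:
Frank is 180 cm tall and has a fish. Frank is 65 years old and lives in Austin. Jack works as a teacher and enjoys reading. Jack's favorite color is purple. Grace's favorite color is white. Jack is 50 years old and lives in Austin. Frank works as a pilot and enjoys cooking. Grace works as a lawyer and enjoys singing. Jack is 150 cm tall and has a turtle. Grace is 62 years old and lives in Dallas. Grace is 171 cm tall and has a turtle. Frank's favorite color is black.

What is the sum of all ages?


62+65+50 = 177

177


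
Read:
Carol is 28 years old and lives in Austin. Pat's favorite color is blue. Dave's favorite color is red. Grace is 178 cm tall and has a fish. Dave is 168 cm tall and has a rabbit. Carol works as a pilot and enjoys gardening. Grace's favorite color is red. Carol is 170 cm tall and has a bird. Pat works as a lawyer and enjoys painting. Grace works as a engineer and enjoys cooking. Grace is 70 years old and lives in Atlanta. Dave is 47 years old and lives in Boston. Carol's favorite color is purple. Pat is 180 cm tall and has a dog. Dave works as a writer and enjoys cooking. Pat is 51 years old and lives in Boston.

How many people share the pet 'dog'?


Count: 1

1


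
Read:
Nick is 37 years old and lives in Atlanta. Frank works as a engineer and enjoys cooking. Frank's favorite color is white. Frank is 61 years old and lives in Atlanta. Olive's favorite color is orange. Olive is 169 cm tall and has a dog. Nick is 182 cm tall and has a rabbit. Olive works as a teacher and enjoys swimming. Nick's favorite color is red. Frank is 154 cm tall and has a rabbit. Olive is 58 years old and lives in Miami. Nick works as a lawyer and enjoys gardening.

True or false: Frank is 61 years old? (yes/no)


Frank is actually 61. yes

yes


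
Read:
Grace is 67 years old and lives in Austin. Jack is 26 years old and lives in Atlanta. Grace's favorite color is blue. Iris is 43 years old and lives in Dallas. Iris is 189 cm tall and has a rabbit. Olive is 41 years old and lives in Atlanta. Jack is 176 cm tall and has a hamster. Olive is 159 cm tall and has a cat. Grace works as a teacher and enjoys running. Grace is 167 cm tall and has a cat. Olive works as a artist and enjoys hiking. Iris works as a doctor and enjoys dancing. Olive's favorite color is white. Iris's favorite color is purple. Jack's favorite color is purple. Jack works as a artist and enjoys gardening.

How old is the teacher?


The teacher is Grace, age 67

67


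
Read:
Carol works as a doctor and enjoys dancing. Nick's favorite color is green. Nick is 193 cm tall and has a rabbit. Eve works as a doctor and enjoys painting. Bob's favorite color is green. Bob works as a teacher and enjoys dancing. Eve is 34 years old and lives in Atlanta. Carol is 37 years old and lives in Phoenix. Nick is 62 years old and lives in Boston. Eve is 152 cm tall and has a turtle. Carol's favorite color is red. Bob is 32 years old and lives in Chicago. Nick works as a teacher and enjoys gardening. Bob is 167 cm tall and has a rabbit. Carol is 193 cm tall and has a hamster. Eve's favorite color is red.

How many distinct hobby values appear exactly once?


Unique hobby values: 2

2


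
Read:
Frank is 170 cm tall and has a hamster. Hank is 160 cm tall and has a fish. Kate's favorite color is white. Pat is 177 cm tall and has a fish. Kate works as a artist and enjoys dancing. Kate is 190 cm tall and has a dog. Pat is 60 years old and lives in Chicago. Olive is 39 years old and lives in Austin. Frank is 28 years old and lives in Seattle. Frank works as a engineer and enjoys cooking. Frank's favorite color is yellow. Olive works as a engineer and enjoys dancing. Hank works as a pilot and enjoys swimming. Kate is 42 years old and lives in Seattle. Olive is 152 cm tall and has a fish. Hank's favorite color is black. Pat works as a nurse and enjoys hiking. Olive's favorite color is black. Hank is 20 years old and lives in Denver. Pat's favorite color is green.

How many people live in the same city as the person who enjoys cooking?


Person with hobby cooking is Frank, city Seattle. Count = 2

2


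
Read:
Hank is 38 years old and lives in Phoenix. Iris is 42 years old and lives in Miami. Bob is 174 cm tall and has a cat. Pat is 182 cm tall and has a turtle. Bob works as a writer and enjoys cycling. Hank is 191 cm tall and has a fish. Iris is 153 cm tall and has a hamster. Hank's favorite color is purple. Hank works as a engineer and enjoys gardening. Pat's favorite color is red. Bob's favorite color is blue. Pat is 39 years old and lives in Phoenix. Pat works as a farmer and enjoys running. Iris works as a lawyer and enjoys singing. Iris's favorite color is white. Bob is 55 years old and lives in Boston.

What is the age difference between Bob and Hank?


|55 - 38| = 17

17


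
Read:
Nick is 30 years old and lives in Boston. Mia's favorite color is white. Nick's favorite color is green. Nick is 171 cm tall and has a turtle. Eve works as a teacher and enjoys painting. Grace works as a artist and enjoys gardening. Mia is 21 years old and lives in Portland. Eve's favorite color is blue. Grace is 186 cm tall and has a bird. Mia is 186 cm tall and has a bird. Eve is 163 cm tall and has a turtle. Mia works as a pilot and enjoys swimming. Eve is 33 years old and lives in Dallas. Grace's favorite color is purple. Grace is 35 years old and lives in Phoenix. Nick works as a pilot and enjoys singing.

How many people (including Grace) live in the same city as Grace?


Grace lives in Phoenix. Count = 1

1


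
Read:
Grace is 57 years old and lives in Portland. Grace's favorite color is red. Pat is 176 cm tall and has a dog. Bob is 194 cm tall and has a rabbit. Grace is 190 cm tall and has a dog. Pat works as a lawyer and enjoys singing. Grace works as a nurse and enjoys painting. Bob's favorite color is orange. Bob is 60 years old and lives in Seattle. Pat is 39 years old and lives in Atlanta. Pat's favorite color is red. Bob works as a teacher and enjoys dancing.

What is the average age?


Sum=156, n=3, avg=52

52


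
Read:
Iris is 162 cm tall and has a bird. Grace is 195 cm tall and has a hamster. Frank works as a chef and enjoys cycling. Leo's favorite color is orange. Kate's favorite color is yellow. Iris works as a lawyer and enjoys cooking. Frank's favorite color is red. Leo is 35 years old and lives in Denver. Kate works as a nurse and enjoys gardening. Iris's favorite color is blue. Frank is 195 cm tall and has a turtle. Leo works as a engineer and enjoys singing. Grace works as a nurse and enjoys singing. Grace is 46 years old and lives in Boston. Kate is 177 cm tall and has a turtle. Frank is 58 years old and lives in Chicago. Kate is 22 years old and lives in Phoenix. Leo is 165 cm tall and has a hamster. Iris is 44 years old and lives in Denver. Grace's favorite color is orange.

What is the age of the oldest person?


Oldest: Frank at 58

58


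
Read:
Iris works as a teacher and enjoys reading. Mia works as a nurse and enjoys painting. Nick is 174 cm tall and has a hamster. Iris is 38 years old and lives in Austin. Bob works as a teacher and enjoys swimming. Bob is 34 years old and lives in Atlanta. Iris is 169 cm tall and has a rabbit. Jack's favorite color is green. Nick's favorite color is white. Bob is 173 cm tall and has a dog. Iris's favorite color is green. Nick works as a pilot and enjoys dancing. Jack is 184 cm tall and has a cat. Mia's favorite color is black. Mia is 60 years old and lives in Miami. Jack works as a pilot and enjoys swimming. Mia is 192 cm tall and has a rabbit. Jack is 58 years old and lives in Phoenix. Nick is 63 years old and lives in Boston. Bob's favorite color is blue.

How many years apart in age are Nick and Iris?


63 vs 38, diff = 25

25


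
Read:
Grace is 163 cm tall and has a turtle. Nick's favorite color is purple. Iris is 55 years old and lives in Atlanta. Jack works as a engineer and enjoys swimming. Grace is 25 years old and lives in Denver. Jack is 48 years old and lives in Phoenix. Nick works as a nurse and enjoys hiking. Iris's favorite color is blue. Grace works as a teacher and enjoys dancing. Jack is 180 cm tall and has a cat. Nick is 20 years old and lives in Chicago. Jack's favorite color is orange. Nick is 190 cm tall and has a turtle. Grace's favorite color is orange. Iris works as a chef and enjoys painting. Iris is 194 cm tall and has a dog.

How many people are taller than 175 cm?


Taller than 175: 3

3


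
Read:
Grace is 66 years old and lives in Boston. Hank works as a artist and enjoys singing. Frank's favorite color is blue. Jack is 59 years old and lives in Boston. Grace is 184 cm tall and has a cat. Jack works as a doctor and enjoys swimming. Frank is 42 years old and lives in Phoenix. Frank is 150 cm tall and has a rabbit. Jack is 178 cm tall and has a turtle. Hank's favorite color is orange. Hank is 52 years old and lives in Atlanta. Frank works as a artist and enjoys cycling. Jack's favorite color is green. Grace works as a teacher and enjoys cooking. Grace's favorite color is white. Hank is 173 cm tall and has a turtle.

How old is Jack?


Jack is 59 years old

59


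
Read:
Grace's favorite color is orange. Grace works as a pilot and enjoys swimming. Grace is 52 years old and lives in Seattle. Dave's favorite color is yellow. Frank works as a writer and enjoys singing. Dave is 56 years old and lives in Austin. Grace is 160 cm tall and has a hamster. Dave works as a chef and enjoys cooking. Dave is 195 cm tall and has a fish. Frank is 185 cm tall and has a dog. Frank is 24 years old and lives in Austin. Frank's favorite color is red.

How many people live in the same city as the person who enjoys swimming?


Person with hobby swimming is Grace, city Seattle. Count = 1

1


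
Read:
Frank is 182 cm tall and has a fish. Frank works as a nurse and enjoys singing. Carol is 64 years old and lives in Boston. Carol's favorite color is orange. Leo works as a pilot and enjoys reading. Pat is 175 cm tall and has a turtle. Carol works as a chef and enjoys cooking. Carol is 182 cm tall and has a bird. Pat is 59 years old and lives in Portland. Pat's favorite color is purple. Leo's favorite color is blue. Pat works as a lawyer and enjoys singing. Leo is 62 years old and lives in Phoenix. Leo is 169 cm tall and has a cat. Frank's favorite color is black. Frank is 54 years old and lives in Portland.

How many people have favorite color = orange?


Count: 1

1


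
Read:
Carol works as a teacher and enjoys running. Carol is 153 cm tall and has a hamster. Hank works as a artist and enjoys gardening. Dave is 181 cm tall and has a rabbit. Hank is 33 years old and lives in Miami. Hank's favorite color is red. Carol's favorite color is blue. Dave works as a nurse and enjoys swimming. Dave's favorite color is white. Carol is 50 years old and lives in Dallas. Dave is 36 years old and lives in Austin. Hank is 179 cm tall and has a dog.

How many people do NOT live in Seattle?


Not in Seattle: 3

3


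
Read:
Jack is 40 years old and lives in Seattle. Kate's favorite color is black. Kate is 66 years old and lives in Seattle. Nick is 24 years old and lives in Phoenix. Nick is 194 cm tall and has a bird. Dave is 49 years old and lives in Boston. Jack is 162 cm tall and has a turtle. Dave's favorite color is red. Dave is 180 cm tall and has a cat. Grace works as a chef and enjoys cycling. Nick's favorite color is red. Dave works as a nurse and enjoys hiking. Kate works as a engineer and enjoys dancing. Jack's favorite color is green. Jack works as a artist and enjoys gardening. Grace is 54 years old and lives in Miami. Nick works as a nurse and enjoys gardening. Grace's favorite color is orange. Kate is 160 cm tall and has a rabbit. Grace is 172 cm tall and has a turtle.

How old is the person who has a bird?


Person with bird is Nick, age 24

24


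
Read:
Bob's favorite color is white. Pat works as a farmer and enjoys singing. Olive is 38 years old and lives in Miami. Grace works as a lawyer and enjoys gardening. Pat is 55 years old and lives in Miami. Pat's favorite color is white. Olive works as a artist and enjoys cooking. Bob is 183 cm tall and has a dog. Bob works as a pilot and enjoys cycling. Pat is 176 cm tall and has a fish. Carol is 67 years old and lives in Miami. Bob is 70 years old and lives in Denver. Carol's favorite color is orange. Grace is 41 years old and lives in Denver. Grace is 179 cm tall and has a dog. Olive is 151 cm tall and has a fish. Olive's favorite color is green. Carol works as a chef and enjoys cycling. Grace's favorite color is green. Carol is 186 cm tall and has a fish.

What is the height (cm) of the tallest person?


Tallest: Carol at 186 cm

186
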